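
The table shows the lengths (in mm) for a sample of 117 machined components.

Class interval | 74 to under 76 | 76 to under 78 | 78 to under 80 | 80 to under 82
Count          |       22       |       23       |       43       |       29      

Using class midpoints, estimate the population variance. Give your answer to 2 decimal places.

4.36

Midpoints: 75, 77, 79, 81
n = 117, Σfm = 9167, mean = 78.3504
Σfm² = 718749
Σf(m − x̄)² = Σfm² − (Σfm)²/n = 718749 − 9167²/117 = 510.6325
Population variance = 510.6325 / 117 = 4.3644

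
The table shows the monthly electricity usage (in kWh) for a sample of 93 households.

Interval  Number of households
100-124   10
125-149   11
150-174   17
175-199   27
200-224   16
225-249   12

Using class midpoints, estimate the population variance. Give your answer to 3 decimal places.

Midpoints: 112, 137, 162, 187, 212, 237
n = 93, Σfm = 16666, mean = 179.2043
Σfm² = 3115342
Σf(m − x̄)² = Σfm² − (Σfm)²/n = 3115342 − 16666²/93 = 128723.1183
Population variance = 128723.1183 / 93 = 1384.1196

1384.120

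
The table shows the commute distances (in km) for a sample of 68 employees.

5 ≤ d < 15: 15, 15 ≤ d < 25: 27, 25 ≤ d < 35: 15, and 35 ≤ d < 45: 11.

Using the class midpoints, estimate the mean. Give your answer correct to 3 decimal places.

23.235

Midpoints: 10, 20, 30, 40
Σfm = 15×10 + 27×20 + 15×30 + 11×40 = 1580
n = Σf = 68
Mean = 1580 / 68 = 23.2353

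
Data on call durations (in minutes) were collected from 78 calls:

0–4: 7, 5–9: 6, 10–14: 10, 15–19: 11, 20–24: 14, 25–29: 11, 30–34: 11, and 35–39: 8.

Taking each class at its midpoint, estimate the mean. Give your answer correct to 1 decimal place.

Midpoints: 2, 7, 12, 17, 22, 27, 32, 37
Σfm = 7×2 + 6×7 + 10×12 + 11×17 + 14×22 + 11×27 + 11×32 + 8×37 = 1616
n = Σf = 78
Mean = 1616 / 78 = 20.7179

20.7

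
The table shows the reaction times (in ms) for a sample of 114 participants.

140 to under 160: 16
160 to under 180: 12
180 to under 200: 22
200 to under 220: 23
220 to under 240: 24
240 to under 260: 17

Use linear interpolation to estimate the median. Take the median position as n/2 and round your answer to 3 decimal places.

206.087

Cumulative frequencies: 16, 28, 50, 73, 97, 114
n = 114; position = n/2 = 57.
This falls in the class 200 to under 220: L = 200, F = 50, f = 23, h = 20.
Median ≈ 200 + ((57 − 50) / 23) × 20 = 206.0870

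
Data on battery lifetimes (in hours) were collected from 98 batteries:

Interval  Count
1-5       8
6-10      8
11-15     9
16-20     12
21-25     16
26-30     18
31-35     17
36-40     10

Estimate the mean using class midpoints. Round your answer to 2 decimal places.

22.80

Midpoints: 3, 8, 13, 18, 23, 28, 33, 38
Σfm = 8×3 + 8×8 + 9×13 + 12×18 + 16×23 + 18×28 + 17×33 + 10×38 = 2234
n = Σf = 98
Mean = 2234 / 98 = 22.7959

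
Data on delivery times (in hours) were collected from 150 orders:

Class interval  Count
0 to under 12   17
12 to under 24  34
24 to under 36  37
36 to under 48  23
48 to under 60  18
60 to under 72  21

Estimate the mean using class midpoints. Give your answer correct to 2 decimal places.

34.32

Midpoints: 6, 18, 30, 42, 54, 66
Σfm = 17×6 + 34×18 + 37×30 + 23×42 + 18×54 + 21×66 = 5148
n = Σf = 150
Mean = 5148 / 150 = 34.3200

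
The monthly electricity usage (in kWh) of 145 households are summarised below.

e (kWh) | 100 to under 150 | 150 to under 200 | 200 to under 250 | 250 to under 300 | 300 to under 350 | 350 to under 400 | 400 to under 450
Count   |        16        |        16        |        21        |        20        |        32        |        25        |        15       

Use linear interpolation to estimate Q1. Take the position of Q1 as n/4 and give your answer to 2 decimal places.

Cumulative frequencies: 16, 32, 53, 73, 105, 130, 145
n = 145; position = n/4 = 36.25.
This falls in the class 200 to under 250: L = 200, F = 32, f = 21, h = 50.
Lower quartile ≈ 200 + ((36.25 − 32) / 21) × 50 = 210.1190

210.12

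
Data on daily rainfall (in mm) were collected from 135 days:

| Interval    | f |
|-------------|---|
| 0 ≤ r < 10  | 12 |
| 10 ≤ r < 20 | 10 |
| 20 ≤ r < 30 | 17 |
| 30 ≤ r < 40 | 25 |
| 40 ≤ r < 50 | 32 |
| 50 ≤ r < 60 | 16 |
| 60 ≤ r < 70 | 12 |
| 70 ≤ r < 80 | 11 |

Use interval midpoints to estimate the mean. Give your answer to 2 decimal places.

40.26

Midpoints: 5, 15, 25, 35, 45, 55, 65, 75
Σfm = 12×5 + 10×15 + 17×25 + 25×35 + 32×45 + 16×55 + 12×65 + 11×75 = 5435
n = Σf = 135
Mean = 5435 / 135 = 40.2593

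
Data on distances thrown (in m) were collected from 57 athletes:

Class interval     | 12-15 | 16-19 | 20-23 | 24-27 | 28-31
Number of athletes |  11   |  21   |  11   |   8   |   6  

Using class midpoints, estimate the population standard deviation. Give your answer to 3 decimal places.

Midpoints: 13.5, 17.5, 21.5, 25.5, 29.5
n = 57, Σfm = 1133.5, mean = 19.8860
Σfm² = 23944.25
Σf(m − x̄)² = Σfm² − (Σfm)²/n = 23944.25 − 1133.5²/57 = 1403.5088
Population variance = 1403.5088 / 57 = 24.6230
Standard deviation = √24.6230 = 4.9622

4.962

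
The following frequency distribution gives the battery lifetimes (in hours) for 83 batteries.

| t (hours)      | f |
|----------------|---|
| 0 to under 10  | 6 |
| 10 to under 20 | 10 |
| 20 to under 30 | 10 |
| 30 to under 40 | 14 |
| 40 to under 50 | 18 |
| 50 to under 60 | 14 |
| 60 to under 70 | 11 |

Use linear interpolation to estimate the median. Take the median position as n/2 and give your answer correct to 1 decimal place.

Cumulative frequencies: 6, 16, 26, 40, 58, 72, 83
n = 83; position = n/2 = 41.5.
This falls in the class 40 to under 50: L = 40, F = 40, f = 18, h = 10.
Median ≈ 40 + ((41.5 − 40) / 18) × 10 = 40.8333

40.8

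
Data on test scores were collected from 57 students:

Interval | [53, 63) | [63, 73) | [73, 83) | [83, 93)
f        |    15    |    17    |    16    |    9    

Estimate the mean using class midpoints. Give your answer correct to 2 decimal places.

71.33

Midpoints: 58, 68, 78, 88
Σfm = 15×58 + 17×68 + 16×78 + 9×88 = 4066
n = Σf = 57
Mean = 4066 / 57 = 71.3333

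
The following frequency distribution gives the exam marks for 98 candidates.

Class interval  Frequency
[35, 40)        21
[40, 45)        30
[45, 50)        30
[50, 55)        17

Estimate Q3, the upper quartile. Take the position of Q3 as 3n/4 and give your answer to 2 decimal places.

48.75

Cumulative frequencies: 21, 51, 81, 98
n = 98; position = 3n/4 = 73.5.
This falls in the class [45, 50): L = 45, F = 51, f = 30, h = 5.
Upper quartile ≈ 45 + ((73.5 − 51) / 30) × 5 = 48.7500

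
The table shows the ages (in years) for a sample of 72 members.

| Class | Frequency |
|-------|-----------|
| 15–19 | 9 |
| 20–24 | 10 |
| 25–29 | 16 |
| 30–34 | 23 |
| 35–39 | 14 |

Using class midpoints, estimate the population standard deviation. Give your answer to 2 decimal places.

Midpoints: 17, 22, 27, 32, 37
n = 72, Σfm = 2059, mean = 28.5972
Σfm² = 61823
Σf(m − x̄)² = Σfm² − (Σfm)²/n = 61823 − 2059²/72 = 2941.3194
Population variance = 2941.3194 / 72 = 40.8517
Standard deviation = √40.8517 = 6.3915

6.39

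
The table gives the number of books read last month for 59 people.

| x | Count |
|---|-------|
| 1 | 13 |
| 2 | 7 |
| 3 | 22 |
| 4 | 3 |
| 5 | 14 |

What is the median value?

3

Cumulative frequencies: 13, 20, 42, 45, 59
n = 59, so the median is the value in position (n+1)/2 = 30.
Position 30 falls at value 3.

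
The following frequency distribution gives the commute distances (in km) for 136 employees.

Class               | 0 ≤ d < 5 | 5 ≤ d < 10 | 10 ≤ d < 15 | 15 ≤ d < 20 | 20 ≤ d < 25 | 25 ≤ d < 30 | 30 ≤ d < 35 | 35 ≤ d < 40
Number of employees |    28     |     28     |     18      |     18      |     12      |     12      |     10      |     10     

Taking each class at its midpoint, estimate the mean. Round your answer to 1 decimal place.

Midpoints: 2.5, 7.5, 12.5, 17.5, 22.5, 27.5, 32.5, 37.5
Σfm = 28×2.5 + 28×7.5 + 18×12.5 + 18×17.5 + 12×22.5 + 12×27.5 + 10×32.5 + 10×37.5 = 2120
n = Σf = 136
Mean = 2120 / 136 = 15.5882

15.6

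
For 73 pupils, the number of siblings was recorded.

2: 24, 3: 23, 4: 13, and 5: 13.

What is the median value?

3

Cumulative frequencies: 24, 47, 60, 73
n = 73, so the median is the value in position (n+1)/2 = 37.
Position 37 falls at value 3.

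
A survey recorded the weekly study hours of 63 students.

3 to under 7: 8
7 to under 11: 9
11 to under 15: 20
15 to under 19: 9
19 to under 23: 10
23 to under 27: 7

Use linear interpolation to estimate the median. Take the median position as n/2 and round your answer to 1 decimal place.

Cumulative frequencies: 8, 17, 37, 46, 56, 63
n = 63; position = n/2 = 31.5.
This falls in the class 11 to under 15: L = 11, F = 17, f = 20, h = 4.
Median ≈ 11 + ((31.5 − 17) / 20) × 4 = 13.9000

13.9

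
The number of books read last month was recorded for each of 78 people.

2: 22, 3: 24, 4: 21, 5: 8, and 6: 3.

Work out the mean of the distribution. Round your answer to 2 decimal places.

Values: 2, 3, 4, 5, 6
Σfx = 22×2 + 24×3 + 21×4 + 8×5 + 3×6 = 258
n = Σf = 78
Mean = 258 / 78 = 3.3077

3.31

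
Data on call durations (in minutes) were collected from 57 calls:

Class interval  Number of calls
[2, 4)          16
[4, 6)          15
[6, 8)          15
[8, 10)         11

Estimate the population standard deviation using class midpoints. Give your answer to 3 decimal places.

2.173

Midpoints: 3, 5, 7, 9
n = 57, Σfm = 327, mean = 5.7368
Σfm² = 2145
Σf(m − x̄)² = Σfm² − (Σfm)²/n = 2145 − 327²/57 = 269.0526
Population variance = 269.0526 / 57 = 4.7202
Standard deviation = √4.7202 = 2.1726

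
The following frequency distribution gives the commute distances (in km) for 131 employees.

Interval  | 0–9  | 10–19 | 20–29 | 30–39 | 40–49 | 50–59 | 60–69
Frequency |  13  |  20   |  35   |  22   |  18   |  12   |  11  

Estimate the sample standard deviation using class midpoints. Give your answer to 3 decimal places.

17.218

Midpoints: 4.5, 14.5, 24.5, 34.5, 44.5, 54.5, 64.5
n = 131, Σfm = 4129.5, mean = 31.5229
Σfm² = 168712.75
Σf(m − x̄)² = Σfm² − (Σfm)²/n = 168712.75 − 4129.5²/131 = 38538.9313
Sample variance = 38538.9313 / 130 = 296.4533
Standard deviation = √296.4533 = 17.2178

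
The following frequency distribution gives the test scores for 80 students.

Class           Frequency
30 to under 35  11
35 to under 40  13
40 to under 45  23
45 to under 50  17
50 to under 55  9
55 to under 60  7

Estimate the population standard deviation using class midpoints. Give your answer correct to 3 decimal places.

Midpoints: 32.5, 37.5, 42.5, 47.5, 52.5, 57.5
n = 80, Σfm = 3505, mean = 43.8125
Σfm² = 157750
Σf(m − x̄)² = Σfm² − (Σfm)²/n = 157750 − 3505²/80 = 4187.1875
Population variance = 4187.1875 / 80 = 52.3398
Standard deviation = √52.3398 = 7.2346

7.235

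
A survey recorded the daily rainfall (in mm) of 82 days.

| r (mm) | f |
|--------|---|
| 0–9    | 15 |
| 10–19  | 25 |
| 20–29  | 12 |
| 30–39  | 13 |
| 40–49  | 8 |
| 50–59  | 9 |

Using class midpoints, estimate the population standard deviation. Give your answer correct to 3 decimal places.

Midpoints: 4.5, 14.5, 24.5, 34.5, 44.5, 54.5
n = 82, Σfm = 2019, mean = 24.6220
Σfm² = 70810.5
Σf(m − x̄)² = Σfm² − (Σfm)²/n = 70810.5 − 2019²/82 = 21098.7805
Population variance = 21098.7805 / 82 = 257.3022
Standard deviation = √257.3022 = 16.0406

16.041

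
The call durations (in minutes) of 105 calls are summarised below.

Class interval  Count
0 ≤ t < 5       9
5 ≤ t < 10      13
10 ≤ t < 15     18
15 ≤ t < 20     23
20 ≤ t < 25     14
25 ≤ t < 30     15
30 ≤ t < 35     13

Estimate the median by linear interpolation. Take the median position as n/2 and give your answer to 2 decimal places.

17.72

Cumulative frequencies: 9, 22, 40, 63, 77, 92, 105
n = 105; position = n/2 = 52.5.
This falls in the class 15 ≤ t < 20: L = 15, F = 40, f = 23, h = 5.
Median ≈ 15 + ((52.5 − 40) / 23) × 5 = 17.7174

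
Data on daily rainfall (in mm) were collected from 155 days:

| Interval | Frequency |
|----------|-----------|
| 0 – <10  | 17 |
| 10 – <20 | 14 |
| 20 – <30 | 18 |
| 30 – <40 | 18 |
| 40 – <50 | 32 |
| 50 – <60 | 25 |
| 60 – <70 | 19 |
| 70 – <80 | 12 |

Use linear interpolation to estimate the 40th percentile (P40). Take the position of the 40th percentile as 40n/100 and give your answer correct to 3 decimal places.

37.222

Cumulative frequencies: 17, 31, 49, 67, 99, 124, 143, 155
n = 155; position = 40n/100 = 62.
This falls in the class 30 – <40: L = 30, F = 49, f = 18, h = 10.
40th percentile ≈ 30 + ((62 − 49) / 18) × 10 = 37.2222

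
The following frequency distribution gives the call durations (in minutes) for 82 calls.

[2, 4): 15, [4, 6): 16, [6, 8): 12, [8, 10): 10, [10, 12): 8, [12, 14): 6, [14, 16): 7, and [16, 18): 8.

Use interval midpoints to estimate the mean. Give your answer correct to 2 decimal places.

Midpoints: 3, 5, 7, 9, 11, 13, 15, 17
Σfm = 15×3 + 16×5 + 12×7 + 10×9 + 8×11 + 6×13 + 7×15 + 8×17 = 706
n = Σf = 82
Mean = 706 / 82 = 8.6098

8.61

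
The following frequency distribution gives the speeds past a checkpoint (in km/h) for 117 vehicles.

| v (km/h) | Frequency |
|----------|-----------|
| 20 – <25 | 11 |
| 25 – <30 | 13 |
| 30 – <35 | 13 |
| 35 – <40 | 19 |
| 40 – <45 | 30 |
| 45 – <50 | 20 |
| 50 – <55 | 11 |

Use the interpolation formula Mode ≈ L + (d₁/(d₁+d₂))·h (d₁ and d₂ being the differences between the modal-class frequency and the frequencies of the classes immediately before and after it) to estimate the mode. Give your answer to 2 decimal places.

42.62

Modal class: 40 – <45 (highest frequency 30).
d₁ = 30 − 19 = 11, d₂ = 30 − 20 = 10
Mode ≈ 40 + (11/(11+10)) × 5 = 40 + 2.6190 = 42.6190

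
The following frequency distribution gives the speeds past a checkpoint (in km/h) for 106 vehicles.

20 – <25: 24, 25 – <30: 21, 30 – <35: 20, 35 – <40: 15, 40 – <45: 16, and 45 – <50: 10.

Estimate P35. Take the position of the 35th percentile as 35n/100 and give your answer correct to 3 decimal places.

Cumulative frequencies: 24, 45, 65, 80, 96, 106
n = 106; position = 35n/100 = 37.1.
This falls in the class 25 – <30: L = 25, F = 24, f = 21, h = 5.
35th percentile ≈ 25 + ((37.1 − 24) / 21) × 5 = 28.1190

28.119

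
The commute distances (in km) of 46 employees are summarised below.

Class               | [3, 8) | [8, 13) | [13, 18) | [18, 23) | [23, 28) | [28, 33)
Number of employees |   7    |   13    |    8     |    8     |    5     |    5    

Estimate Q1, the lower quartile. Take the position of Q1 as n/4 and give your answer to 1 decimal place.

Cumulative frequencies: 7, 20, 28, 36, 41, 46
n = 46; position = n/4 = 11.5.
This falls in the class [8, 13): L = 8, F = 7, f = 13, h = 5.
Lower quartile ≈ 8 + ((11.5 − 7) / 13) × 5 = 9.7308

9.7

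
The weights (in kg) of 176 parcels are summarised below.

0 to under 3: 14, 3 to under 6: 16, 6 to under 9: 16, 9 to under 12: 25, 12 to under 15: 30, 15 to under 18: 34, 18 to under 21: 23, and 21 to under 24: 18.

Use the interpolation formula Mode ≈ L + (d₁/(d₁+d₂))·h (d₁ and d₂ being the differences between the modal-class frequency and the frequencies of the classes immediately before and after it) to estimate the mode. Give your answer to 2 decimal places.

15.80

Modal class: 15 to under 18 (highest frequency 34).
d₁ = 34 − 30 = 4, d₂ = 34 − 23 = 11
Mode ≈ 15 + (4/(4+11)) × 3 = 15 + 0.8000 = 15.8000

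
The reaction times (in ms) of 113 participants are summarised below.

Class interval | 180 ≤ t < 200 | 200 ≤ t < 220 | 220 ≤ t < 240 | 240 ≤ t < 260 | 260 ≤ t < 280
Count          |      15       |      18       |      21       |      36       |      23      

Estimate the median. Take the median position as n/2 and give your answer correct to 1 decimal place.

241.4

Cumulative frequencies: 15, 33, 54, 90, 113
n = 113; position = n/2 = 56.5.
This falls in the class 240 ≤ t < 260: L = 240, F = 54, f = 36, h = 20.
Median ≈ 240 + ((56.5 − 54) / 36) × 20 = 241.3889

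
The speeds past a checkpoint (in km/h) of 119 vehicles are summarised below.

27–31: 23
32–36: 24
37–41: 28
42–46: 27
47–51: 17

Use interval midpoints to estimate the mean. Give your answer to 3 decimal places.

38.622

Midpoints: 29, 34, 39, 44, 49
Σfm = 23×29 + 24×34 + 28×39 + 27×44 + 17×49 = 4596
n = Σf = 119
Mean = 4596 / 119 = 38.6218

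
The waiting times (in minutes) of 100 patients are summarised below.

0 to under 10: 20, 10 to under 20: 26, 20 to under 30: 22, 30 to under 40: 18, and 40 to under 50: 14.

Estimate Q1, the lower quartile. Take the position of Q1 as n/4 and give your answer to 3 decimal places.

11.923

Cumulative frequencies: 20, 46, 68, 86, 100
n = 100; position = n/4 = 25.
This falls in the class 10 to under 20: L = 10, F = 20, f = 26, h = 10.
Lower quartile ≈ 10 + ((25 − 20) / 26) × 10 = 11.9231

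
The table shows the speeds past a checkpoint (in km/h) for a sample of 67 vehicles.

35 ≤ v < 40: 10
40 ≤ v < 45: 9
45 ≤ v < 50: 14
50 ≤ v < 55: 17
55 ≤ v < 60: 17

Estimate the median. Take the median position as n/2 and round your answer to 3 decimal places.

Cumulative frequencies: 10, 19, 33, 50, 67
n = 67; position = n/2 = 33.5.
This falls in the class 50 ≤ v < 55: L = 50, F = 33, f = 17, h = 5.
Median ≈ 50 + ((33.5 − 33) / 17) × 5 = 50.1471

50.147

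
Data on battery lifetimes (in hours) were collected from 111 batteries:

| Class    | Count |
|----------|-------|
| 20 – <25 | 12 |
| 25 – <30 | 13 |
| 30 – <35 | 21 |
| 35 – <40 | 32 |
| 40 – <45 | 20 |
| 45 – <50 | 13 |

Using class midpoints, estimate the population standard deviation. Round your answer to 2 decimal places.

7.36

Midpoints: 22.5, 27.5, 32.5, 37.5, 42.5, 47.5
n = 111, Σfm = 3977.5, mean = 35.8333
Σfm² = 148543.75
Σf(m − x̄)² = Σfm² − (Σfm)²/n = 148543.75 − 3977.5²/111 = 6016.6667
Population variance = 6016.6667 / 111 = 54.2042
Standard deviation = √54.2042 = 7.3624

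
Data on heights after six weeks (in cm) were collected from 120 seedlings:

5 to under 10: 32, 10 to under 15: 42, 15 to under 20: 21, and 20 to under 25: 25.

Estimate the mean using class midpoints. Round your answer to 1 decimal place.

Midpoints: 7.5, 12.5, 17.5, 22.5
Σfm = 32×7.5 + 42×12.5 + 21×17.5 + 25×22.5 = 1695
n = Σf = 120
Mean = 1695 / 120 = 14.1250

14.1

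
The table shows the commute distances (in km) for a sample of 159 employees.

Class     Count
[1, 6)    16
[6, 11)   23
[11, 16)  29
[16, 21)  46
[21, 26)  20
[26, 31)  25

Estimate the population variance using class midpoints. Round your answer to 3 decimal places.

57.757

Midpoints: 3.5, 8.5, 13.5, 18.5, 23.5, 28.5
n = 159, Σfm = 2676.5, mean = 16.8333
Σfm² = 54237.75
Σf(m − x̄)² = Σfm² − (Σfm)²/n = 54237.75 − 2676.5²/159 = 9183.3333
Population variance = 9183.3333 / 159 = 57.7568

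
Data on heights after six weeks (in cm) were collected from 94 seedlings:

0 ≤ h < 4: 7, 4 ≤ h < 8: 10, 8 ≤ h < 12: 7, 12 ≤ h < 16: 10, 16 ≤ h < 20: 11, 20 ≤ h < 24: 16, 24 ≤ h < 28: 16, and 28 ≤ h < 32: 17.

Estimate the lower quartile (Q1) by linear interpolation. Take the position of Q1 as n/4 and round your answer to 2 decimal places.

Cumulative frequencies: 7, 17, 24, 34, 45, 61, 77, 94
n = 94; position = n/4 = 23.5.
This falls in the class 8 ≤ h < 12: L = 8, F = 17, f = 7, h = 4.
Lower quartile ≈ 8 + ((23.5 − 17) / 7) × 4 = 11.7143

11.71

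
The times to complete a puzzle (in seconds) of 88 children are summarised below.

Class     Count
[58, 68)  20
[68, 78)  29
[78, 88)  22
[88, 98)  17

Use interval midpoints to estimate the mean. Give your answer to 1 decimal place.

77.1

Midpoints: 63, 73, 83, 93
Σfm = 20×63 + 29×73 + 22×83 + 17×93 = 6784
n = Σf = 88
Mean = 6784 / 88 = 77.0909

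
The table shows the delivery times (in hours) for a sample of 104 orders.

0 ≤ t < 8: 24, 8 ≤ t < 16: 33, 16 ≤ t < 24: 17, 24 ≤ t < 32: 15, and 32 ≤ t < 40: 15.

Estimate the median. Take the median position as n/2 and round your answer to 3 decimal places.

Cumulative frequencies: 24, 57, 74, 89, 104
n = 104; position = n/2 = 52.
This falls in the class 8 ≤ t < 16: L = 8, F = 24, f = 33, h = 8.
Median ≈ 8 + ((52 − 24) / 33) × 8 = 14.7879

14.788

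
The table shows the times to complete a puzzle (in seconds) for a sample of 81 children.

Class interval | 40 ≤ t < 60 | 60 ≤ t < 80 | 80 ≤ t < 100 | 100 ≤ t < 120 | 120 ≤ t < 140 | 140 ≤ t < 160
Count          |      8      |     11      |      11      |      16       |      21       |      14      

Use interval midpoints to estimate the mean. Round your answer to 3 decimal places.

108.025

Midpoints: 50, 70, 90, 110, 130, 150
Σfm = 8×50 + 11×70 + 11×90 + 16×110 + 21×130 + 14×150 = 8750
n = Σf = 81
Mean = 8750 / 81 = 108.0247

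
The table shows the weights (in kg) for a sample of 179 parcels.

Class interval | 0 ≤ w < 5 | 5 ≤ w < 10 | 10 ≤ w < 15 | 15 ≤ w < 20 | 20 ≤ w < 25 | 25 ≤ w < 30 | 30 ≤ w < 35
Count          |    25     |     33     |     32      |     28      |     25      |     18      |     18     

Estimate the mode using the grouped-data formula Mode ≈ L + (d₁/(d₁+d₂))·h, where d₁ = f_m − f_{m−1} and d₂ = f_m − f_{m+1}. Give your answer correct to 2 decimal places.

9.44

Modal class: 5 ≤ w < 10 (highest frequency 33).
d₁ = 33 − 25 = 8, d₂ = 33 − 32 = 1
Mode ≈ 5 + (8/(8+1)) × 5 = 5 + 4.4444 = 9.4444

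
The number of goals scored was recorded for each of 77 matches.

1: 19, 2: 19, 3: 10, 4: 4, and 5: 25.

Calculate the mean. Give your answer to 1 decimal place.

Values: 1, 2, 3, 4, 5
Σfx = 19×1 + 19×2 + 10×3 + 4×4 + 25×5 = 228
n = Σf = 77
Mean = 228 / 77 = 2.9610

3.0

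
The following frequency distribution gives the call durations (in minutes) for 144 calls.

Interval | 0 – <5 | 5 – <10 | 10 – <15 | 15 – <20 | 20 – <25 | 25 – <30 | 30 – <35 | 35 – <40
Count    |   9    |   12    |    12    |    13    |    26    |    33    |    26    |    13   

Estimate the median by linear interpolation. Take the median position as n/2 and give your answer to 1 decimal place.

25.0

Cumulative frequencies: 9, 21, 33, 46, 72, 105, 131, 144
n = 144; position = n/2 = 72.
This falls in the class 20 – <25: L = 20, F = 46, f = 26, h = 5.
Median ≈ 20 + ((72 − 46) / 26) × 5 = 25.0000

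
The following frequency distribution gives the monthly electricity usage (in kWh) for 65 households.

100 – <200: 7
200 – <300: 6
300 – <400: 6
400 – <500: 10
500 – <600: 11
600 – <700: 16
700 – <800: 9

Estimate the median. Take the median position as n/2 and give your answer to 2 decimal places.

531.82

Cumulative frequencies: 7, 13, 19, 29, 40, 56, 65
n = 65; position = n/2 = 32.5.
This falls in the class 500 – <600: L = 500, F = 29, f = 11, h = 100.
Median ≈ 500 + ((32.5 − 29) / 11) × 100 = 531.8182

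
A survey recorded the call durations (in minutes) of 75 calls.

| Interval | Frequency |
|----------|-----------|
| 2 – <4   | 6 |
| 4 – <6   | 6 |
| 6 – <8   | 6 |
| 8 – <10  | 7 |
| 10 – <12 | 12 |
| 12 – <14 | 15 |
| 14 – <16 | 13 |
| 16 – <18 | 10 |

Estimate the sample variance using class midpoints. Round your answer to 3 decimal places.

Midpoints: 3, 5, 7, 9, 11, 13, 15, 17
n = 75, Σfm = 845, mean = 11.2667
Σfm² = 10867
Σf(m − x̄)² = Σfm² − (Σfm)²/n = 10867 − 845²/75 = 1346.6667
Sample variance = 1346.6667 / 74 = 18.1982

18.198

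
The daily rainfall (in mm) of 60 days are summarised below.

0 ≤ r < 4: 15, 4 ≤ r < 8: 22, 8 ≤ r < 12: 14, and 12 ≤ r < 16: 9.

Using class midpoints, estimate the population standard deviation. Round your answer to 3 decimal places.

Midpoints: 2, 6, 10, 14
n = 60, Σfm = 428, mean = 7.1333
Σfm² = 4016
Σf(m − x̄)² = Σfm² − (Σfm)²/n = 4016 − 428²/60 = 962.9333
Population variance = 962.9333 / 60 = 16.0489
Standard deviation = √16.0489 = 4.0061

4.006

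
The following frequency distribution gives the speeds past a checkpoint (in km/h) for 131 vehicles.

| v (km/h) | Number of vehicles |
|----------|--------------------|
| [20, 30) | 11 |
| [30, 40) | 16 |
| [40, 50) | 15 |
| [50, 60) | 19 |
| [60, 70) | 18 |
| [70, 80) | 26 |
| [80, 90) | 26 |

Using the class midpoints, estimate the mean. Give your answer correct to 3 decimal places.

Midpoints: 25, 35, 45, 55, 65, 75, 85
Σfm = 11×25 + 16×35 + 15×45 + 19×55 + 18×65 + 26×75 + 26×85 = 7885
n = Σf = 131
Mean = 7885 / 131 = 60.1908

60.191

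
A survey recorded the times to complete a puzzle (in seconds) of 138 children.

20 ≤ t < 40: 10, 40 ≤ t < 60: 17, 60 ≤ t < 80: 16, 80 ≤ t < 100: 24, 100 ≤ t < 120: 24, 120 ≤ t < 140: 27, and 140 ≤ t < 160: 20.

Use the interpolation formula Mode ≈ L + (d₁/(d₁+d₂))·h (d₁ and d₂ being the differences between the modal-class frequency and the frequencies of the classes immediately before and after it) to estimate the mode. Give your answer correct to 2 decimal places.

126.00

Modal class: 120 ≤ t < 140 (highest frequency 27).
d₁ = 27 − 24 = 3, d₂ = 27 − 20 = 7
Mode ≈ 120 + (3/(3+7)) × 20 = 120 + 6.0000 = 126.0000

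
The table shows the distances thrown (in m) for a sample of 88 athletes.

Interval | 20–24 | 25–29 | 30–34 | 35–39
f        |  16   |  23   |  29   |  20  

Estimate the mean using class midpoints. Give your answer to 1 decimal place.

Midpoints: 22, 27, 32, 37
Σfm = 16×22 + 23×27 + 29×32 + 20×37 = 2641
n = Σf = 88
Mean = 2641 / 88 = 30.0114

30.0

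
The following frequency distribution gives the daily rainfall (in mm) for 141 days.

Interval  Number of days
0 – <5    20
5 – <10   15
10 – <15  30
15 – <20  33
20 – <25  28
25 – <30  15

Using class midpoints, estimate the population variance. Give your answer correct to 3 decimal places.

Midpoints: 2.5, 7.5, 12.5, 17.5, 22.5, 27.5
n = 141, Σfm = 2157.5, mean = 15.3014
Σfm² = 41281.25
Σf(m − x̄)² = Σfm² − (Σfm)²/n = 41281.25 − 2157.5²/141 = 8268.4397
Population variance = 8268.4397 / 141 = 58.6414

58.641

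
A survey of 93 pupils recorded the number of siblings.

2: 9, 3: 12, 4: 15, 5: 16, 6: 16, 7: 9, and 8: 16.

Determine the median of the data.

Cumulative frequencies: 9, 21, 36, 52, 68, 77, 93
n = 93, so the median is the value in position (n+1)/2 = 47.
Position 47 falls at value 5.

5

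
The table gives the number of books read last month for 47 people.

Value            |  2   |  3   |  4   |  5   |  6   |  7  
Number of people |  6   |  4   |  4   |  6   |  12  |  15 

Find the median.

6

Cumulative frequencies: 6, 10, 14, 20, 32, 47
n = 47, so the median is the value in position (n+1)/2 = 24.
Position 24 falls at value 6.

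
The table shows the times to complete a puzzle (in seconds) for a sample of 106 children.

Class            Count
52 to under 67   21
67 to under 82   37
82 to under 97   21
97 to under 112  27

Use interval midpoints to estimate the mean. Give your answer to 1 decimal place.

Midpoints: 59.5, 74.5, 89.5, 104.5
Σfm = 21×59.5 + 37×74.5 + 21×89.5 + 27×104.5 = 8707
n = Σf = 106
Mean = 8707 / 106 = 82.1415

82.1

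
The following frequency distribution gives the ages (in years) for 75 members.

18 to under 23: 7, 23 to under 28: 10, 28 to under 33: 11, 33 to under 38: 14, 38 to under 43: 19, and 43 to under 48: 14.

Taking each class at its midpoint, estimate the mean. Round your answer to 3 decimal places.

Midpoints: 20.5, 25.5, 30.5, 35.5, 40.5, 45.5
Σfm = 7×20.5 + 10×25.5 + 11×30.5 + 14×35.5 + 19×40.5 + 14×45.5 = 2637.5
n = Σf = 75
Mean = 2637.5 / 75 = 35.1667

35.167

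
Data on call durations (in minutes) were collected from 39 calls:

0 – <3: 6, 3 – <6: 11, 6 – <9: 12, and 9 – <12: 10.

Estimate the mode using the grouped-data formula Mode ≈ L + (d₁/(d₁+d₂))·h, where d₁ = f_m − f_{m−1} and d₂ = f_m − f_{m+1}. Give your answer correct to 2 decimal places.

Modal class: 6 – <9 (highest frequency 12).
d₁ = 12 − 11 = 1, d₂ = 12 − 10 = 2
Mode ≈ 6 + (1/(1+2)) × 3 = 6 + 1.0000 = 7.0000

7.00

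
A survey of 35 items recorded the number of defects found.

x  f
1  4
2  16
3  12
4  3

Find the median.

2

Cumulative frequencies: 4, 20, 32, 35
n = 35, so the median is the value in position (n+1)/2 = 18.
Position 18 falls at value 2.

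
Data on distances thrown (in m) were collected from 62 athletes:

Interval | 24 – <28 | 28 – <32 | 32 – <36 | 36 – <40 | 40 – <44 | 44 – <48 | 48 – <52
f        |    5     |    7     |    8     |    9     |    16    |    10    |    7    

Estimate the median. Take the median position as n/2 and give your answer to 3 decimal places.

Cumulative frequencies: 5, 12, 20, 29, 45, 55, 62
n = 62; position = n/2 = 31.
This falls in the class 40 – <44: L = 40, F = 29, f = 16, h = 4.
Median ≈ 40 + ((31 − 29) / 16) × 4 = 40.5000

40.500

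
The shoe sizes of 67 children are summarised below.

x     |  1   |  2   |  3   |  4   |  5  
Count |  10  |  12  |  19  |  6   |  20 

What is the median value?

Cumulative frequencies: 10, 22, 41, 47, 67
n = 67, so the median is the value in position (n+1)/2 = 34.
Position 34 falls at value 3.

3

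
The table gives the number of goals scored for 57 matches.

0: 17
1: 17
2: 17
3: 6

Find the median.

1

Cumulative frequencies: 17, 34, 51, 57
n = 57, so the median is the value in position (n+1)/2 = 29.
Position 29 falls at value 1.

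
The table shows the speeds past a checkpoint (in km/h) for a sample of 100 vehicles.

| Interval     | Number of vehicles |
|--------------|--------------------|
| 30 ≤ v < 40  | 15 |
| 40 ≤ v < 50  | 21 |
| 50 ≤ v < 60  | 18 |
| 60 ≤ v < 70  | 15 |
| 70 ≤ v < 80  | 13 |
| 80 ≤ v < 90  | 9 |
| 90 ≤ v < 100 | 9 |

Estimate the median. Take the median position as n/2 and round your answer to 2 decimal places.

57.78

Cumulative frequencies: 15, 36, 54, 69, 82, 91, 100
n = 100; position = n/2 = 50.
This falls in the class 50 ≤ v < 60: L = 50, F = 36, f = 18, h = 10.
Median ≈ 50 + ((50 − 36) / 18) × 10 = 57.7778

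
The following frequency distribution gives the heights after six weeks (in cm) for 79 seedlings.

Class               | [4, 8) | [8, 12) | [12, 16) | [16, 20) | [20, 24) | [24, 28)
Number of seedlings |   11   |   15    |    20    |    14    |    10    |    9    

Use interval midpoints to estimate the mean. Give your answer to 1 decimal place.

Midpoints: 6, 10, 14, 18, 22, 26
Σfm = 11×6 + 15×10 + 20×14 + 14×18 + 10×22 + 9×26 = 1202
n = Σf = 79
Mean = 1202 / 79 = 15.2152

15.2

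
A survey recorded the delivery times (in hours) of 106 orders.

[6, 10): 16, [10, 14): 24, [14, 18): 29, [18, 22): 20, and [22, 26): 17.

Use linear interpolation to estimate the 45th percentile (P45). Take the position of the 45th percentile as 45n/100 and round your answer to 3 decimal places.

Cumulative frequencies: 16, 40, 69, 89, 106
n = 106; position = 45n/100 = 47.7.
This falls in the class [14, 18): L = 14, F = 40, f = 29, h = 4.
45th percentile ≈ 14 + ((47.7 − 40) / 29) × 4 = 15.0621

15.062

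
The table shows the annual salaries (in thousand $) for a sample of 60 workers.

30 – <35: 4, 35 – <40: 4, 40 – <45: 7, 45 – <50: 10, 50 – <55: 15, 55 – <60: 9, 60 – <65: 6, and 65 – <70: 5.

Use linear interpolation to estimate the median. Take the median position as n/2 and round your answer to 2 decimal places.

51.67

Cumulative frequencies: 4, 8, 15, 25, 40, 49, 55, 60
n = 60; position = n/2 = 30.
This falls in the class 50 – <55: L = 50, F = 25, f = 15, h = 5.
Median ≈ 50 + ((30 − 25) / 15) × 5 = 51.6667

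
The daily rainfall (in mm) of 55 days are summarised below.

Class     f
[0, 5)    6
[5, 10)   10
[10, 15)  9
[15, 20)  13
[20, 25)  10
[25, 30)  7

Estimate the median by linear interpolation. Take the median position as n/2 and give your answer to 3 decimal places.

15.962

Cumulative frequencies: 6, 16, 25, 38, 48, 55
n = 55; position = n/2 = 27.5.
This falls in the class [15, 20): L = 15, F = 25, f = 13, h = 5.
Median ≈ 15 + ((27.5 − 25) / 13) × 5 = 15.9615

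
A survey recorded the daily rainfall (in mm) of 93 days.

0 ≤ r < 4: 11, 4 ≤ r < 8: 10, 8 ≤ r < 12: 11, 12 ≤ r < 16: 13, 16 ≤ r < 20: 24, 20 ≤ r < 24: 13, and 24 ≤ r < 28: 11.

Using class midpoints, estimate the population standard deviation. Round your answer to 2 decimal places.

7.43

Midpoints: 2, 6, 10, 14, 18, 22, 26
n = 93, Σfm = 1378, mean = 14.8172
Σfm² = 25556
Σf(m − x̄)² = Σfm² − (Σfm)²/n = 25556 − 1378²/93 = 5137.8925
Population variance = 5137.8925 / 93 = 55.2462
Standard deviation = √55.2462 = 7.4328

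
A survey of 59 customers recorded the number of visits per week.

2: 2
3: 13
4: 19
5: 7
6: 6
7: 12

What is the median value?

Cumulative frequencies: 2, 15, 34, 41, 47, 59
n = 59, so the median is the value in position (n+1)/2 = 30.
Position 30 falls at value 4.

4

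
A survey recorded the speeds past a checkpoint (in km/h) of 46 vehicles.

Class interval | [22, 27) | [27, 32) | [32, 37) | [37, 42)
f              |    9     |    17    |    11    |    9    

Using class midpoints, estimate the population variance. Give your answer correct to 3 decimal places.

Midpoints: 24.5, 29.5, 34.5, 39.5
n = 46, Σfm = 1457, mean = 31.6739
Σfm² = 47331.5
Σf(m − x̄)² = Σfm² − (Σfm)²/n = 47331.5 − 1457²/46 = 1182.6087
Population variance = 1182.6087 / 46 = 25.7089

25.709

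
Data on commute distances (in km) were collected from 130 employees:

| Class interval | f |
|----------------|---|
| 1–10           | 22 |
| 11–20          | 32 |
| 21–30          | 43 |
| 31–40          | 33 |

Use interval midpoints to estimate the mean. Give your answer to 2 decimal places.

Midpoints: 5.5, 15.5, 25.5, 35.5
Σfm = 22×5.5 + 32×15.5 + 43×25.5 + 33×35.5 = 2885
n = Σf = 130
Mean = 2885 / 130 = 22.1923

22.19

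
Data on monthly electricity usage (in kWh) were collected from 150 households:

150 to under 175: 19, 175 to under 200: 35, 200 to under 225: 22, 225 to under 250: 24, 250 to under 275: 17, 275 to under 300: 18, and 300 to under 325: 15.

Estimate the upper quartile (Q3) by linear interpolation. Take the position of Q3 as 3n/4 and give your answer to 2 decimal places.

Cumulative frequencies: 19, 54, 76, 100, 117, 135, 150
n = 150; position = 3n/4 = 112.5.
This falls in the class 250 to under 275: L = 250, F = 100, f = 17, h = 25.
Upper quartile ≈ 250 + ((112.5 − 100) / 17) × 25 = 268.3824

268.38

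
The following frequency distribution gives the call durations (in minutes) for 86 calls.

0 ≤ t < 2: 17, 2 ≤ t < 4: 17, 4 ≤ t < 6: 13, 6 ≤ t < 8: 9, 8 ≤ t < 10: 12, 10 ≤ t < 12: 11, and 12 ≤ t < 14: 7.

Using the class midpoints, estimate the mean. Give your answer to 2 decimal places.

Midpoints: 1, 3, 5, 7, 9, 11, 13
Σfm = 17×1 + 17×3 + 13×5 + 9×7 + 12×9 + 11×11 + 7×13 = 516
n = Σf = 86
Mean = 516 / 86 = 6.0000

6.00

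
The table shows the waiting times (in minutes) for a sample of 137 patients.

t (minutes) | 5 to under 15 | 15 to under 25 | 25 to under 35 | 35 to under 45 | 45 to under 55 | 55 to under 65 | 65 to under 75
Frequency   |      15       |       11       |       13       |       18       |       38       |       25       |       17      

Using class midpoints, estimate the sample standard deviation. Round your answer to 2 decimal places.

Midpoints: 10, 20, 30, 40, 50, 60, 70
n = 137, Σfm = 6070, mean = 44.3066
Σfm² = 314700
Σf(m − x̄)² = Σfm² − (Σfm)²/n = 314700 − 6070²/137 = 45759.1241
Sample variance = 45759.1241 / 136 = 336.4641
Standard deviation = √336.4641 = 18.3430

18.34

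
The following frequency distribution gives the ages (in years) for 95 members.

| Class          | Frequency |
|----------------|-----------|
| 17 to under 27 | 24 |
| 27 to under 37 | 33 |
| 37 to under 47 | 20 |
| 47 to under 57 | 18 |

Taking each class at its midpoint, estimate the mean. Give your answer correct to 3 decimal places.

Midpoints: 22, 32, 42, 52
Σfm = 24×22 + 33×32 + 20×42 + 18×52 = 3360
n = Σf = 95
Mean = 3360 / 95 = 35.3684

35.368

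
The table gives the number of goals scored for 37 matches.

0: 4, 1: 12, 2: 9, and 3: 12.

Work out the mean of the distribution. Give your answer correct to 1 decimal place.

1.8

Values: 0, 1, 2, 3
Σfx = 4×0 + 12×1 + 9×2 + 12×3 = 66
n = Σf = 37
Mean = 66 / 37 = 1.7838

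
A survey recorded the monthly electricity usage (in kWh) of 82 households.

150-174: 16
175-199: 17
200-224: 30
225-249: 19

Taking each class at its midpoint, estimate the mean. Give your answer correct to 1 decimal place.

Midpoints: 162, 187, 212, 237
Σfm = 16×162 + 17×187 + 30×212 + 19×237 = 16634
n = Σf = 82
Mean = 16634 / 82 = 202.8537

202.9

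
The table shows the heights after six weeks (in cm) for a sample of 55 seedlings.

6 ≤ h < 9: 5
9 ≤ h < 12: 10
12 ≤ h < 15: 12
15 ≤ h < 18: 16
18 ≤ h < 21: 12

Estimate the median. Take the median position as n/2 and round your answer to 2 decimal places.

15.09

Cumulative frequencies: 5, 15, 27, 43, 55
n = 55; position = n/2 = 27.5.
This falls in the class 15 ≤ h < 18: L = 15, F = 27, f = 16, h = 3.
Median ≈ 15 + ((27.5 − 27) / 16) × 3 = 15.0938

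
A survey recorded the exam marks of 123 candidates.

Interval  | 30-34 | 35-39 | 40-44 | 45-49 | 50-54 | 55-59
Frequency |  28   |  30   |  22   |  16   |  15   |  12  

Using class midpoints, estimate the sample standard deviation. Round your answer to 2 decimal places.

8.17

Midpoints: 32, 37, 42, 47, 52, 57
n = 123, Σfm = 5146, mean = 41.8374
Σfm² = 223442
Σf(m − x̄)² = Σfm² − (Σfm)²/n = 223442 − 5146²/123 = 8146.7480
Sample variance = 8146.7480 / 122 = 66.7766
Standard deviation = √66.7766 = 8.1717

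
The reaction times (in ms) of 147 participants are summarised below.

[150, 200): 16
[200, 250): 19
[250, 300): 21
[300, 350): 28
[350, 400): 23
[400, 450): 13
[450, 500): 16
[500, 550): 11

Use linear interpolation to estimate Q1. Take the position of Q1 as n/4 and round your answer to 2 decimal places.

254.17

Cumulative frequencies: 16, 35, 56, 84, 107, 120, 136, 147
n = 147; position = n/4 = 36.75.
This falls in the class [250, 300): L = 250, F = 35, f = 21, h = 50.
Lower quartile ≈ 250 + ((36.75 − 35) / 21) × 50 = 254.1667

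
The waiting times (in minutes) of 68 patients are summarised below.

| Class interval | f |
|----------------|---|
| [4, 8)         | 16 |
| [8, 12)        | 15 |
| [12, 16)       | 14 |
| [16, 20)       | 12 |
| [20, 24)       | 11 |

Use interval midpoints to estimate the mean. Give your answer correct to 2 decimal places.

13.24

Midpoints: 6, 10, 14, 18, 22
Σfm = 16×6 + 15×10 + 14×14 + 12×18 + 11×22 = 900
n = Σf = 68
Mean = 900 / 68 = 13.2353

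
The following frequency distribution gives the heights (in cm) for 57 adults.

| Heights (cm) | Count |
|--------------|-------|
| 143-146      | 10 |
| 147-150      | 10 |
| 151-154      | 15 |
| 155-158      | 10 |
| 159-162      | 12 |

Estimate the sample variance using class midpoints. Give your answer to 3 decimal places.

Midpoints: 144.5, 148.5, 152.5, 156.5, 160.5
n = 57, Σfm = 8708.5, mean = 152.7807
Σfm² = 1332214.25
Σf(m − x̄)² = Σfm² − (Σfm)²/n = 1332214.25 − 8708.5²/57 = 1723.5088
Sample variance = 1723.5088 / 56 = 30.7769

30.777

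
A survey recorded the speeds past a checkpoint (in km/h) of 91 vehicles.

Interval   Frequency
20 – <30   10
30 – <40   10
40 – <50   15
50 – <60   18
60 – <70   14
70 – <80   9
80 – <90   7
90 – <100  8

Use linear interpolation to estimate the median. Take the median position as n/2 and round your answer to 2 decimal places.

55.83

Cumulative frequencies: 10, 20, 35, 53, 67, 76, 83, 91
n = 91; position = n/2 = 45.5.
This falls in the class 50 – <60: L = 50, F = 35, f = 18, h = 10.
Median ≈ 50 + ((45.5 − 35) / 18) × 10 = 55.8333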